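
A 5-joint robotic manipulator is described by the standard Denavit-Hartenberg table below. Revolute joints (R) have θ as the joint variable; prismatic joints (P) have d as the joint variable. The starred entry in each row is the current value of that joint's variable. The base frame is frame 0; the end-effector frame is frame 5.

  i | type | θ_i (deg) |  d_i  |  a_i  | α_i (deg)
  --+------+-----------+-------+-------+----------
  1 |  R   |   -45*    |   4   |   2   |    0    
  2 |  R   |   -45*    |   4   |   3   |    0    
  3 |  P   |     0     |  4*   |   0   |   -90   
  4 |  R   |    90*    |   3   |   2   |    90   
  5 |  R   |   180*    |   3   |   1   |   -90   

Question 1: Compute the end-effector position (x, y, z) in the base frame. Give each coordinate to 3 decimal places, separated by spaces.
4.414 -7.414 11.000

after link 1: o_1 = (1.4142, -1.4142, 4.0000)
after link 2: o_2 = (1.4142, -4.4142, 8.0000)
after link 3: o_3 = (1.4142, -4.4142, 12.0000)
after link 4: o_4 = (4.4142, -4.4142, 10.0000)
after link 5: o_5 = (4.4142, -7.4142, 11.0000)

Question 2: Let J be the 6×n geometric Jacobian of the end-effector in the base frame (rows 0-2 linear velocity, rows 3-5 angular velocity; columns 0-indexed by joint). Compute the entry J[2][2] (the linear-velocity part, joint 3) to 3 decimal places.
1.000

prismatic axis z_2 = (0.0000,0.0000,1.0000)
J_v[:, 2] = z_2; J_ω[:, 2] = (0,0,0)
entry J[2][2] = 1.0000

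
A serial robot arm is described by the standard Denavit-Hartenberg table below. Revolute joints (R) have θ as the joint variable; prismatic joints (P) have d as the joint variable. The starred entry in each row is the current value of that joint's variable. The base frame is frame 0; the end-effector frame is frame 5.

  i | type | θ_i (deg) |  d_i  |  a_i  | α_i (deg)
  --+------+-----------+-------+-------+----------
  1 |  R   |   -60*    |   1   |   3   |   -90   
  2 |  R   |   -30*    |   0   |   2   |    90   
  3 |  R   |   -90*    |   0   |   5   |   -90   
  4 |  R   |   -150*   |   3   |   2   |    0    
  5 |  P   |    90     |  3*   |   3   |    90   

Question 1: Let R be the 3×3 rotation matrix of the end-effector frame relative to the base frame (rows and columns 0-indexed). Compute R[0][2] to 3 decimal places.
0.625

End-effector z-axis (col 2 of R) = (0.6250,0.6495,0.4330)
R[0][2] = 0.6250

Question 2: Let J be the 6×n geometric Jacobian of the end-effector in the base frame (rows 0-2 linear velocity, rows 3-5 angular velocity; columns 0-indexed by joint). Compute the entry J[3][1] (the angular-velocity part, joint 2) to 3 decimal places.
0.866

axis z_1 = (0.8660,0.5000,0.0000); lever o_n−o_1 = (-1.5646,-6.8260,7.1160)
cross product → J_v[:, 1] = (3.5580,-6.1627,-5.1292)
J_ω[:, 1] = z_1
entry J[3][1] = 0.8660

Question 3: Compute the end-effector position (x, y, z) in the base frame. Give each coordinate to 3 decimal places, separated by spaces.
after link 1: o_1 = (1.5000, -2.5981, 1.0000)
after link 2: o_2 = (2.3660, -4.0981, 2.0000)
after link 3: o_3 = (-1.9641, -6.5981, 2.0000)
after link 4: o_4 = (0.5849, -7.5490, 4.3660)
after link 5: o_5 = (-0.0646, -9.4240, 8.1160)

-0.065 -9.424 8.116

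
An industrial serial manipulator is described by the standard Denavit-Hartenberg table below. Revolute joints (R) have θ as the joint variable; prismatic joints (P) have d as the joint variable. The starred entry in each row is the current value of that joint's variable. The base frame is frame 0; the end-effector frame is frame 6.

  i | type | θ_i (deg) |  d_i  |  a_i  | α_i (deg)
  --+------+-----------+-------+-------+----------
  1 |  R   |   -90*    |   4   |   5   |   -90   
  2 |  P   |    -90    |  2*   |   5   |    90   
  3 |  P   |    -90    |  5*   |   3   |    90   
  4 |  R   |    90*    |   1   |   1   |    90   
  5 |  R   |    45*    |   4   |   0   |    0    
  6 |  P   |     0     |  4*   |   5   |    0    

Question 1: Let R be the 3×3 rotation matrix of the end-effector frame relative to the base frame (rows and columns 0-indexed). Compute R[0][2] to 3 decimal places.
-1.000

End-effector z-axis (col 2 of R) = (-1.0000,-0.0000,-0.0000)
R[0][2] = -1.0000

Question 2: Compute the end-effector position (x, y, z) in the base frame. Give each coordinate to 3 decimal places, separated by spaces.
-9.000 4.536 4.464

after link 1: o_1 = (0.0000, -5.0000, 4.0000)
after link 2: o_2 = (2.0000, -5.0000, 9.0000)
after link 3: o_3 = (-1.0000, -0.0000, 9.0000)
after link 4: o_4 = (-1.0000, 1.0000, 8.0000)
after link 5: o_5 = (-5.0000, 1.0000, 8.0000)
after link 6: o_6 = (-9.0000, 4.5355, 4.4645)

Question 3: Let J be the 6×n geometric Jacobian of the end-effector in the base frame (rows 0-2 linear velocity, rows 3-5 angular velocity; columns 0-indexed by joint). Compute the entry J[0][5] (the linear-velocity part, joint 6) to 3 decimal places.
prismatic axis z_5 = (-1.0000,-0.0000,-0.0000)
J_v[:, 5] = z_5; J_ω[:, 5] = (0,0,0)
entry J[0][5] = -1.0000

-1.000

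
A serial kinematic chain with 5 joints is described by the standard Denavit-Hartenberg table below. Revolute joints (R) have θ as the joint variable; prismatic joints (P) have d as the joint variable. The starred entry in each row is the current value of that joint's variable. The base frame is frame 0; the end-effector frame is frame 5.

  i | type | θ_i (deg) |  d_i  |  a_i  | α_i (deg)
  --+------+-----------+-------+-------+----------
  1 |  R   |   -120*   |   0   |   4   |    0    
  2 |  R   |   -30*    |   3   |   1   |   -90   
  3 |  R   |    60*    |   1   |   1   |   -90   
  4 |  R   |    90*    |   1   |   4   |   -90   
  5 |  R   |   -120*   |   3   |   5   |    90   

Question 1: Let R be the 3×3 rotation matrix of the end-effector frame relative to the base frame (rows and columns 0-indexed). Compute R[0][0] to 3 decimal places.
End-effector x-axis (col 0 of R) = (0.8995,-0.0580,-0.4330)
R[0][0] = 0.8995

0.900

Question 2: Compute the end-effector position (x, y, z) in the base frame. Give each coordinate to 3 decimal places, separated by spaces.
after link 1: o_1 = (-2.0000, -3.4641, 0.0000)
after link 2: o_2 = (-2.8660, -3.9641, 3.0000)
after link 3: o_3 = (-2.7990, -5.0801, 2.1340)
after link 4: o_4 = (-4.0490, -1.1830, 1.6340)
after link 5: o_5 = (1.7476, -0.7231, 2.0670)

1.748 -0.723 2.067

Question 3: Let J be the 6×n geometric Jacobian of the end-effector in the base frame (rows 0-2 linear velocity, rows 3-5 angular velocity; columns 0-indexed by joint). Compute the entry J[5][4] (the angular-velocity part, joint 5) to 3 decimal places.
axis z_4 = (0.4330,0.2500,0.8660); lever o_n−o_4 = (5.7966,0.4599,0.4330)
cross product → J_v[:, 4] = (-0.2901,4.8325,-1.2500)
J_ω[:, 4] = z_4
entry J[5][4] = 0.8660

0.866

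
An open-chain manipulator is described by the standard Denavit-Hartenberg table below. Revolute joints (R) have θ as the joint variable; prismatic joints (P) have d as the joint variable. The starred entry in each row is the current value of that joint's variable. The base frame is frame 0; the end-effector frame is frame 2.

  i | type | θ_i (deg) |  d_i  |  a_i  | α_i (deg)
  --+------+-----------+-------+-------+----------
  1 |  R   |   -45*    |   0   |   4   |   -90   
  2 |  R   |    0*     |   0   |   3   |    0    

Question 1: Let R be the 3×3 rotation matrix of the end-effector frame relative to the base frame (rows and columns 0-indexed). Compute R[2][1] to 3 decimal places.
End-effector y-axis (col 1 of R) = (0.0000,0.0000,-1.0000)
R[2][1] = -1.0000

-1.000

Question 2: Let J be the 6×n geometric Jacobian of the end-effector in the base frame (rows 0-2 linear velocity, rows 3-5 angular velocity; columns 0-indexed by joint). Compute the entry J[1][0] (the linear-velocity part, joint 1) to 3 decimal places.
axis z_0 = ẑ; lever o_n−o_0 = (4.9497,-4.9497,0.0000)
cross product → J_v[:, 0] = (4.9497,4.9497,-0.0000)
J_ω[:, 0] = z_0
entry J[1][0] = 4.9497

4.950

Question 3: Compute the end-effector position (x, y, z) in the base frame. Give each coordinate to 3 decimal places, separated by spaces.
4.950 -4.950 0.000

after link 1: o_1 = (2.8284, -2.8284, 0.0000)
after link 2: o_2 = (4.9497, -4.9497, 0.0000)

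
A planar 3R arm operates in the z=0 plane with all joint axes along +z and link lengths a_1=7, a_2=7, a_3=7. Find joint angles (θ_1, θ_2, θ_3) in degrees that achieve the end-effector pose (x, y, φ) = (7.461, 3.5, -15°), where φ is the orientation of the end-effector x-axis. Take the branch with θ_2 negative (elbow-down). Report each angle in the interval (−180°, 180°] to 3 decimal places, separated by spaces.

149.998 -135.000 -29.998

wrist centre = target − a_3·(cos φ, sin φ) = (0.6995, 5.3117)
cos θ_2 = (28.7038−7²−7²)/(2·7·7) = -0.7071; θ_2 = -134.9997° (elbow-down)
β = atan2(5.3117,0.6995) = 82.4977°; ψ = atan2(-4.9498,2.0503) = -67.4999°
θ_1 = β − ψ = 149.9976°
θ_3 = φ − θ_1 − θ_2 = -29.9978° (wrapped to (-180°,180°])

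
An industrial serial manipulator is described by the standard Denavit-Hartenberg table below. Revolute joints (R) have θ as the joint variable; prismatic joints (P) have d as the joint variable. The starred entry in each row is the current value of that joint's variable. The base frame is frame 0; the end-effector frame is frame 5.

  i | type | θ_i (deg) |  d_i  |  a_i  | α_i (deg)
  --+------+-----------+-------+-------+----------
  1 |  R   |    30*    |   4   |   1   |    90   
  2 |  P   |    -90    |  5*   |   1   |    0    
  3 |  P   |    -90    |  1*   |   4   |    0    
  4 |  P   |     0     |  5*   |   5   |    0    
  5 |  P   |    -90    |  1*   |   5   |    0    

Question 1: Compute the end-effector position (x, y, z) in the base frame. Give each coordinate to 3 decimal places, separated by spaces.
-0.928 -14.392 8.000

after link 1: o_1 = (0.8660, 0.5000, 4.0000)
after link 2: o_2 = (3.3660, -3.8301, 3.0000)
after link 3: o_3 = (0.4019, -6.6962, 3.0000)
after link 4: o_4 = (-1.4282, -13.5263, 3.0000)
after link 5: o_5 = (-0.9282, -14.3923, 8.0000)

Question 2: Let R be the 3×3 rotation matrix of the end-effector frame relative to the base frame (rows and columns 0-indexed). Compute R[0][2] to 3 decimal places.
End-effector z-axis (col 2 of R) = (0.5000,-0.8660,0.0000)
R[0][2] = 0.5000

0.500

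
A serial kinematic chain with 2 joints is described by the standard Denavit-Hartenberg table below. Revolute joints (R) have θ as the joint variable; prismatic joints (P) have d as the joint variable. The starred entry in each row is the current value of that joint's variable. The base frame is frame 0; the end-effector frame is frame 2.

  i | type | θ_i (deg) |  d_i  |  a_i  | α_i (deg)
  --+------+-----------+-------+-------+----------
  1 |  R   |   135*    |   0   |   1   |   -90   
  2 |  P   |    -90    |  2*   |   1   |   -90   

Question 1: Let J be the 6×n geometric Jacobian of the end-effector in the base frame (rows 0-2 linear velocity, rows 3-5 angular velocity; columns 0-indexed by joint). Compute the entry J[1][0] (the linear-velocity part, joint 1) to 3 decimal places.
axis z_0 = ẑ; lever o_n−o_0 = (-2.1213,-0.7071,1.0000)
cross product → J_v[:, 0] = (0.7071,-2.1213,0.0000)
J_ω[:, 0] = z_0
entry J[1][0] = -2.1213

-2.121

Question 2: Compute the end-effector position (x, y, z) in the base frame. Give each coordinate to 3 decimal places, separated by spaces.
after link 1: o_1 = (-0.7071, 0.7071, 0.0000)
after link 2: o_2 = (-2.1213, -0.7071, 1.0000)

-2.121 -0.707 1.000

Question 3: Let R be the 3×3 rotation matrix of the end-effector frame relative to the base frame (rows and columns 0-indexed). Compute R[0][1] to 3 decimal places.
0.707

End-effector y-axis (col 1 of R) = (0.7071,0.7071,-0.0000)
R[0][1] = 0.7071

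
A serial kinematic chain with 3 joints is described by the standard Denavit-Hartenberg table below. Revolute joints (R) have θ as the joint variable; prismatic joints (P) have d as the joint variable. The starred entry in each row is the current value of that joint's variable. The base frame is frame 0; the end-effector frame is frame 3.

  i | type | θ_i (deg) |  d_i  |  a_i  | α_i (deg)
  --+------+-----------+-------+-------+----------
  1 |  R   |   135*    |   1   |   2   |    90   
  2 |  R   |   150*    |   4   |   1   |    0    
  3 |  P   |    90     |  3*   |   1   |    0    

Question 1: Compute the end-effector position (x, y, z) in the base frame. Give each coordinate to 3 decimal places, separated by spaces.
after link 1: o_1 = (-1.4142, 1.4142, 1.0000)
after link 2: o_2 = (2.0266, 3.6303, 1.5000)
after link 3: o_3 = (4.5015, 5.3980, 0.6340)

4.501 5.398 0.634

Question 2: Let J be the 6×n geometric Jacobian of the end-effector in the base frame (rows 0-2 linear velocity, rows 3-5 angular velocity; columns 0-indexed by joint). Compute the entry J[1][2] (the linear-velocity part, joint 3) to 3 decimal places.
0.707

prismatic axis z_2 = (0.7071,0.7071,0.0000)
J_v[:, 2] = z_2; J_ω[:, 2] = (0,0,0)
entry J[1][2] = 0.7071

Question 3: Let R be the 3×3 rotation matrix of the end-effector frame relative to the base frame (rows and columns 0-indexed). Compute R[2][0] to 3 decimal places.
End-effector x-axis (col 0 of R) = (0.3536,-0.3536,-0.8660)
R[2][0] = -0.8660

-0.866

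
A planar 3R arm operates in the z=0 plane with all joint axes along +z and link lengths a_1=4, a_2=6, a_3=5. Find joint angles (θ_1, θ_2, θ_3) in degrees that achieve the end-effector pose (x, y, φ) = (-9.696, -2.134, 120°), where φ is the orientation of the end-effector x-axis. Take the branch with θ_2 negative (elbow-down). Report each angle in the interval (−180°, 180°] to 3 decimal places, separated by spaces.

wrist centre = target − a_3·(cos φ, sin φ) = (-7.1960, -6.4641)
cos θ_2 = (93.5674−4²−6²)/(2·4·6) = 0.8660; θ_2 = -30.0045° (elbow-down)
β = atan2(-6.4641,-7.1960) = -138.0668°; ψ = atan2(-3.0004,9.1959) = -18.0702°
θ_1 = β − ψ = -119.9966°
θ_3 = φ − θ_1 − θ_2 = -89.9990° (wrapped to (-180°,180°])

-119.997 -30.004 -89.999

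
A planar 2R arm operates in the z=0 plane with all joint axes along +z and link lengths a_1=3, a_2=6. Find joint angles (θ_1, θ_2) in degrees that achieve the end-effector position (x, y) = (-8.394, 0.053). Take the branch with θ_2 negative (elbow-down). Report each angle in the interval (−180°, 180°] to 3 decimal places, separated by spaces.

cos θ_2 = (70.4620−3²−6²)/(2·3·6) = 0.7073; θ_2 = -44.9860° (elbow-down)
β = atan2(0.0530,-8.3940) = 179.6382°; ψ = atan2(-4.2416,7.2437) = -30.3515°
θ_1 = β − ψ = 209.9898°

-150.010 -44.986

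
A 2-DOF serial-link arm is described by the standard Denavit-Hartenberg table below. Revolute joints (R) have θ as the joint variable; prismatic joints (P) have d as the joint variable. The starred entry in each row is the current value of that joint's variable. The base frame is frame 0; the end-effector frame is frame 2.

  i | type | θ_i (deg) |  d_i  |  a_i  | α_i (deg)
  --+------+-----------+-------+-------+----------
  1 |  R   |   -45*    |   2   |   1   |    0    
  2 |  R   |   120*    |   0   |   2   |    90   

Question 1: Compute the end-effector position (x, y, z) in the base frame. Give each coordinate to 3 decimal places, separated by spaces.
after link 1: o_1 = (0.7071, -0.7071, 2.0000)
after link 2: o_2 = (1.2247, 1.2247, 2.0000)

1.225 1.225 2.000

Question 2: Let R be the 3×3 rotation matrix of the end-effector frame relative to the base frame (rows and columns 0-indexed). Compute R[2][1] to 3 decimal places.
1.000

End-effector y-axis (col 1 of R) = (-0.0000,0.0000,1.0000)
R[2][1] = 1.0000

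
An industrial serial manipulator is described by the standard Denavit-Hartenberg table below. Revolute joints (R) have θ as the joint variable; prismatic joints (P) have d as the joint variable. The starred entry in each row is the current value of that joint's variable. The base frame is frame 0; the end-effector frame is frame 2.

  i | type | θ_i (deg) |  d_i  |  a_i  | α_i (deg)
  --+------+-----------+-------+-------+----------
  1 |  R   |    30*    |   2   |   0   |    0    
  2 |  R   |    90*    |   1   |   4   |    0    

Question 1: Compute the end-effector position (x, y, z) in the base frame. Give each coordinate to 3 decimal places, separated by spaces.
-2.000 3.464 3.000

after link 1: o_1 = (0.0000, 0.0000, 2.0000)
after link 2: o_2 = (-2.0000, 3.4641, 3.0000)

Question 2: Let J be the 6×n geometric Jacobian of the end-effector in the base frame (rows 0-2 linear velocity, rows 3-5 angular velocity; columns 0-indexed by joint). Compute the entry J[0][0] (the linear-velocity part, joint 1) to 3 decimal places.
axis z_0 = ẑ; lever o_n−o_0 = (-2.0000,3.4641,3.0000)
cross product → J_v[:, 0] = (-3.4641,-2.0000,0.0000)
J_ω[:, 0] = z_0
entry J[0][0] = -3.4641

-3.464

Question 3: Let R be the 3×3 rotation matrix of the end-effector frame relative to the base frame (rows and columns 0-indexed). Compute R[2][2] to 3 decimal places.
End-effector z-axis (col 2 of R) = (0.0000,0.0000,1.0000)
R[2][2] = 1.0000

1.000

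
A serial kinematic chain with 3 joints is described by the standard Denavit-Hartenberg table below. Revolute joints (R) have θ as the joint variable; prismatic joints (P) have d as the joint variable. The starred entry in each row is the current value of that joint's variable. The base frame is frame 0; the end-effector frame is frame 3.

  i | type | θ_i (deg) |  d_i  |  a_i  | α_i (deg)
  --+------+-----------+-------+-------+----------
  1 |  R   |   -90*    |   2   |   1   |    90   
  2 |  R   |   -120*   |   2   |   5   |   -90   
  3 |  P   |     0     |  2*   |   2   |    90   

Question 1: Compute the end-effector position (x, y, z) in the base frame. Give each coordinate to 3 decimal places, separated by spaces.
-2.000 0.768 -5.062

after link 1: o_1 = (0.0000, -1.0000, 2.0000)
after link 2: o_2 = (-2.0000, 1.5000, -2.3301)
after link 3: o_3 = (-2.0000, 0.7679, -5.0622)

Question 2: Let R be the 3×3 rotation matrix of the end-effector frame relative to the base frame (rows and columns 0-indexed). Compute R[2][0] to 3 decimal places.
End-effector x-axis (col 0 of R) = (-0.0000,0.5000,-0.8660)
R[2][0] = -0.8660

-0.866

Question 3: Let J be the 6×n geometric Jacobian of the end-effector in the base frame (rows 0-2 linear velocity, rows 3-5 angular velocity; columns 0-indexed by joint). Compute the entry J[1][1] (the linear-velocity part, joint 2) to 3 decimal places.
-7.062

axis z_1 = (-1.0000,-0.0000,0.0000); lever o_n−o_1 = (-2.0000,1.7679,-7.0622)
cross product → J_v[:, 1] = (0.0000,-7.0622,-1.7679)
J_ω[:, 1] = z_1
entry J[1][1] = -7.0622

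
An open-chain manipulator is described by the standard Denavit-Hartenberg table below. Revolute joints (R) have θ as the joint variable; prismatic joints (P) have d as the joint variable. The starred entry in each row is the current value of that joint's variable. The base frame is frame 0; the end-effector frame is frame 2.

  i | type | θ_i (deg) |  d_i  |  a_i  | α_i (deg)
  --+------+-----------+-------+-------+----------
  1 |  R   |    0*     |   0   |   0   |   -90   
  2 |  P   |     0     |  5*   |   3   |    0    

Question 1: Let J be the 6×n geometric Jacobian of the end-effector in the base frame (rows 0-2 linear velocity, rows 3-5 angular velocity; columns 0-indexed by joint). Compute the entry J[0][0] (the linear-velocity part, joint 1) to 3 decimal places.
axis z_0 = ẑ; lever o_n−o_0 = (3.0000,5.0000,0.0000)
cross product → J_v[:, 0] = (-5.0000,3.0000,0.0000)
J_ω[:, 0] = z_0
entry J[0][0] = -5.0000

-5.000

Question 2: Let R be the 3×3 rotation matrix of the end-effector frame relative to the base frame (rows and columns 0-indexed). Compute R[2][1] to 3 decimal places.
-1.000

End-effector y-axis (col 1 of R) = (0.0000,0.0000,-1.0000)
R[2][1] = -1.0000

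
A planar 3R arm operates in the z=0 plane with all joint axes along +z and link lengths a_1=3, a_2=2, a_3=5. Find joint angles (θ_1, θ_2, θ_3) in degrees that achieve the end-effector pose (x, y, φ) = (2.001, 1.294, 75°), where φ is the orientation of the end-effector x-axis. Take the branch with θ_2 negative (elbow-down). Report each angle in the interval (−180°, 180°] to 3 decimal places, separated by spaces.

-45.004 -89.998 -149.998

wrist centre = target − a_3·(cos φ, sin φ) = (0.7069, -3.5356)
cos θ_2 = (13.0004−3²−2²)/(2·3·2) = 0.0000; θ_2 = -89.9981° (elbow-down)
β = atan2(-3.5356,0.7069) = -78.6935°; ψ = atan2(-2.0000,3.0001) = -33.6895°
θ_1 = β − ψ = -45.0040°
θ_3 = φ − θ_1 − θ_2 = -149.9978° (wrapped to (-180°,180°])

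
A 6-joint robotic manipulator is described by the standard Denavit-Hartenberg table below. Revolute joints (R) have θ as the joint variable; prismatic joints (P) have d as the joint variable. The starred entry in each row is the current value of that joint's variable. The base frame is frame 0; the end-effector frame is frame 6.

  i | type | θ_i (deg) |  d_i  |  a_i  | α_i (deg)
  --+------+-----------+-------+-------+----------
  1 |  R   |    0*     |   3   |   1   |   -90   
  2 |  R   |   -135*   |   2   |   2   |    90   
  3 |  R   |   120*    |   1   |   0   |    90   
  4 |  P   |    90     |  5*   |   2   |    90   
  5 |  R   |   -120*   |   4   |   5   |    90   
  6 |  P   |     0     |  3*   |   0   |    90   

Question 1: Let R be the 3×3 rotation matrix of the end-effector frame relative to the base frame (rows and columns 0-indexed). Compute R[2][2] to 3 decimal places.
0.354

End-effector z-axis (col 2 of R) = (-0.3536,-0.8660,0.3536)
R[2][2] = 0.3536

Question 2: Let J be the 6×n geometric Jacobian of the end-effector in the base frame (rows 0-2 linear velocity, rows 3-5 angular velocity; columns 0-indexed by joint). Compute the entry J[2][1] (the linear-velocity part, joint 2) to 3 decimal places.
-0.155

axis z_1 = (0.0000,1.0000,0.0000); lever o_n−o_1 = (0.1548,6.5490,2.8123)
cross product → J_v[:, 1] = (2.8123,0.0000,-0.1548)
J_ω[:, 1] = z_1
entry J[2][1] = -0.1548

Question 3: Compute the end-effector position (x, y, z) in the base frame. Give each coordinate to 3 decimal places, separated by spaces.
after link 1: o_1 = (1.0000, 0.0000, 3.0000)
after link 2: o_2 = (-0.4142, 2.0000, 4.4142)
after link 3: o_3 = (-1.1213, 2.0000, 3.7071)
after link 4: o_4 = (-5.5974, 4.5000, 5.3548)
after link 5: o_5 = (0.2362, 5.7990, 3.0567)
after link 6: o_6 = (1.1548, 6.5490, 5.8123)

1.155 6.549 5.812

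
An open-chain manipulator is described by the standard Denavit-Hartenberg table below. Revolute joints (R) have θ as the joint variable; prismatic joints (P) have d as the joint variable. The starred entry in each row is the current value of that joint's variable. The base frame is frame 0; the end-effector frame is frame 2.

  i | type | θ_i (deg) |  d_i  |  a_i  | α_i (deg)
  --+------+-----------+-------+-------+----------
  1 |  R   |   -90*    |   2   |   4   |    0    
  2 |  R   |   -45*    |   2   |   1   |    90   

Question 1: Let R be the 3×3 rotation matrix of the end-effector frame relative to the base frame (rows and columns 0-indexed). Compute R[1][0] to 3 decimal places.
-0.707

End-effector x-axis (col 0 of R) = (-0.7071,-0.7071,0.0000)
R[1][0] = -0.7071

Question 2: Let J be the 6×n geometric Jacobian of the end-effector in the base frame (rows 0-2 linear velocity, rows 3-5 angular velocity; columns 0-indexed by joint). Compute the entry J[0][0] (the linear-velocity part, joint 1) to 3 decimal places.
4.707

axis z_0 = ẑ; lever o_n−o_0 = (-0.7071,-4.7071,4.0000)
cross product → J_v[:, 0] = (4.7071,-0.7071,0.0000)
J_ω[:, 0] = z_0
entry J[0][0] = 4.7071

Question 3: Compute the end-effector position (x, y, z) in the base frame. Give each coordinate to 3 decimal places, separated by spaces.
after link 1: o_1 = (0.0000, -4.0000, 2.0000)
after link 2: o_2 = (-0.7071, -4.7071, 4.0000)

-0.707 -4.707 4.000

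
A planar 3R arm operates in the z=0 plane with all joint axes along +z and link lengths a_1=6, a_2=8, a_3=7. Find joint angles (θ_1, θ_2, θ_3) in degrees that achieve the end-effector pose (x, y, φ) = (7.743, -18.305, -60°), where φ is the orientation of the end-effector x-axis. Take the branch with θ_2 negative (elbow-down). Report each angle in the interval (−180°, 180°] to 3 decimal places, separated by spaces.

wrist centre = target − a_3·(cos φ, sin φ) = (4.2430, -12.2428)
cos θ_2 = (167.8897−6²−8²)/(2·6·8) = 0.7072; θ_2 = -44.9937° (elbow-down)
β = atan2(-12.2428,4.2430) = -70.8852°; ψ = atan2(-5.6562,11.6575) = -25.8827°
θ_1 = β − ψ = -45.0025°
θ_3 = φ − θ_1 − θ_2 = 29.9961° (wrapped to (-180°,180°])

-45.002 -44.994 29.996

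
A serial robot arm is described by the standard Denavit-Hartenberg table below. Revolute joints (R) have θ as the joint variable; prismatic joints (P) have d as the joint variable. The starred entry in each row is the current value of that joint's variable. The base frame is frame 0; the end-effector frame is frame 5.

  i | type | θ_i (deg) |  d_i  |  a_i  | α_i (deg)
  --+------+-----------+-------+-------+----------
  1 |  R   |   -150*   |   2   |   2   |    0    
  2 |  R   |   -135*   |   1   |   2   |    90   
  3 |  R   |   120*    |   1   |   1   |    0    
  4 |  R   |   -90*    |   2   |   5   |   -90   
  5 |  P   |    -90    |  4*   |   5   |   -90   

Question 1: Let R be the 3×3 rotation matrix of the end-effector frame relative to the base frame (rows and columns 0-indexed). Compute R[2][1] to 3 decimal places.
End-effector y-axis (col 1 of R) = (0.1294,0.4830,-0.8660)
R[2][1] = -0.8660

-0.866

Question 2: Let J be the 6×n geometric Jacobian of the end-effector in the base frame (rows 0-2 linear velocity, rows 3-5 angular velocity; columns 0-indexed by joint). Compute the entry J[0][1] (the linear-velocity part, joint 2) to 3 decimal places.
axis z_1 = (0.0000,0.0000,1.0000); lever o_n−o_1 = (8.7187,1.6291,7.8301)
cross product → J_v[:, 1] = (-1.6291,8.7187,0.0000)
J_ω[:, 1] = z_1
entry J[0][1] = -1.6291

-1.629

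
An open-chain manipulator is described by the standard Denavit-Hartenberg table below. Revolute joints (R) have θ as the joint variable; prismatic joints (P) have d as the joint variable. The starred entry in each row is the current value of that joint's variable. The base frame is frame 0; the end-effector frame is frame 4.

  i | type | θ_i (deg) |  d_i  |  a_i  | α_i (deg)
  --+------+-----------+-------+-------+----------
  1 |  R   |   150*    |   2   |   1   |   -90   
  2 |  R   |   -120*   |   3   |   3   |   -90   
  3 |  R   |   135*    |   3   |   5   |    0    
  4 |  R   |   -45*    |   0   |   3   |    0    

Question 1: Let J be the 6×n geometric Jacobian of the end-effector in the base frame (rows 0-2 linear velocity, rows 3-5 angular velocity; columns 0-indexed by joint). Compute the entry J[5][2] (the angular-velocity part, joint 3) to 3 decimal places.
0.500

axis z_2 = (-0.7500,0.4330,0.5000); lever o_n−o_2 = (-0.5132,7.8429,-1.5619)
cross product → J_v[:, 2] = (-4.5977,-1.4280,-5.6599)
J_ω[:, 2] = z_2
entry J[5][2] = 0.5000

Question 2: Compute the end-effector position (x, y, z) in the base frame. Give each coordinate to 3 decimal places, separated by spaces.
-1.580 4.995 3.036

after link 1: o_1 = (-0.8660, 0.5000, 2.0000)
after link 2: o_2 = (-1.0670, -2.8481, 4.5981)
after link 3: o_3 = (-3.0802, 2.3967, 3.0362)
after link 4: o_4 = (-1.5802, 4.9948, 3.0362)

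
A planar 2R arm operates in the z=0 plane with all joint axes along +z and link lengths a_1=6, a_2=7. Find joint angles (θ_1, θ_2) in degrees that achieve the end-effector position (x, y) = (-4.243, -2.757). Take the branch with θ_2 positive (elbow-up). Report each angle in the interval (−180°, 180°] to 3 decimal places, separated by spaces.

134.995 134.999

cos θ_2 = (25.6041−6²−7²)/(2·6·7) = -0.7071; θ_2 = 134.9990° (elbow-up)
β = atan2(-2.7570,-4.2430) = -146.9852°; ψ = atan2(4.9498,1.0503) = 78.0197°
θ_1 = β − ψ = -225.0049°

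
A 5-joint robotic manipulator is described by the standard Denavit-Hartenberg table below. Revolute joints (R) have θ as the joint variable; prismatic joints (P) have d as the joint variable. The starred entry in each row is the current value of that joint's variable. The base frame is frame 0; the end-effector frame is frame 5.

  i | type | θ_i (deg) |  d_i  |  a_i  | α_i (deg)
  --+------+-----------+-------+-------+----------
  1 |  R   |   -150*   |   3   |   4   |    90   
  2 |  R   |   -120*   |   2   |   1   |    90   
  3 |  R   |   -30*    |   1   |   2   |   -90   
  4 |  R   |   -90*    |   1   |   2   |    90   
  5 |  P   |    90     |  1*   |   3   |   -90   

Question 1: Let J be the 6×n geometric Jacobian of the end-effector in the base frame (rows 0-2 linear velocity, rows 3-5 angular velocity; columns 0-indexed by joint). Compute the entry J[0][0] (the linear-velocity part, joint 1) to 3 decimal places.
axis z_0 = ẑ; lever o_n−o_0 = (-2.0221,4.5646,1.1519)
cross product → J_v[:, 0] = (-4.5646,-2.0221,0.0000)
J_ω[:, 0] = z_0
entry J[0][0] = -4.5646

-4.565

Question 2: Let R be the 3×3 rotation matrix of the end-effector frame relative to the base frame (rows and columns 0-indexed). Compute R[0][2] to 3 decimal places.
End-effector z-axis (col 2 of R) = (-0.7500,-0.4330,-0.5000)
R[0][2] = -0.7500

-0.750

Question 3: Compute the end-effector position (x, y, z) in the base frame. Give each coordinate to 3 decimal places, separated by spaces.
after link 1: o_1 = (-3.4641, -2.0000, 3.0000)
after link 2: o_2 = (-4.0311, -0.0179, 2.1340)
after link 3: o_3 = (-2.0311, -0.0179, 1.1340)
after link 4: o_4 = (-0.7476, 1.7231, 1.7010)
after link 5: o_5 = (-2.0221, 4.5646, 1.1519)

-2.022 4.565 1.152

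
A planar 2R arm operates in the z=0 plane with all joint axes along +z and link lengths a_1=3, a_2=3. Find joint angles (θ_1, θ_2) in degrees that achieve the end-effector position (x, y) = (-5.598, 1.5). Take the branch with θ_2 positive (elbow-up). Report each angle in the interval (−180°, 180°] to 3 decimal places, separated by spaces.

149.997 30.005

cos θ_2 = (33.5876−3²−3²)/(2·3·3) = 0.8660; θ_2 = 30.0054° (elbow-up)
β = atan2(1.5000,-5.5980) = 164.9998°; ψ = atan2(1.5002,5.5979) = 15.0027°
θ_1 = β − ψ = 149.9971°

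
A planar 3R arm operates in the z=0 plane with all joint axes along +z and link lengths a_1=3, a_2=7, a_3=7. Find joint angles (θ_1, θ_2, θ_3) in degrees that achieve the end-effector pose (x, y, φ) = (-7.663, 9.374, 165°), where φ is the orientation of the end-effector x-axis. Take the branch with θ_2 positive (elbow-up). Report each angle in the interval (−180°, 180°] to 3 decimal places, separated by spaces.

29.998 89.999 45.003

wrist centre = target − a_3·(cos φ, sin φ) = (-0.9015, 7.5623)
cos θ_2 = (58.0006−3²−7²)/(2·3·7) = 0.0000; θ_2 = 89.9992° (elbow-up)
β = atan2(7.5623,-0.9015) = 96.7983°; ψ = atan2(7.0000,3.0001) = 66.8007°
θ_1 = β − ψ = 29.9976°
θ_3 = φ − θ_1 − θ_2 = 45.0032° (wrapped to (-180°,180°])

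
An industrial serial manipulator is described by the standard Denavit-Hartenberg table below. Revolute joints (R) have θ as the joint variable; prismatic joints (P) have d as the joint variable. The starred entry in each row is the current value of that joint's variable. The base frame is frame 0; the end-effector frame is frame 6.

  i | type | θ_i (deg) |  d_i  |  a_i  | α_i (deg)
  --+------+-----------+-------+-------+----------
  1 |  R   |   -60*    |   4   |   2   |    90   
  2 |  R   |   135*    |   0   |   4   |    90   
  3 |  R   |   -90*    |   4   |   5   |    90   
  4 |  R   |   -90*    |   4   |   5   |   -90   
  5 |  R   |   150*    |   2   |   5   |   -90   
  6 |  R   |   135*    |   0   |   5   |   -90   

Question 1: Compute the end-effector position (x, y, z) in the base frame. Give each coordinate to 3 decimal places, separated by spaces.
3.836 0.284 4.707

after link 1: o_1 = (1.0000, -1.7321, 4.0000)
after link 2: o_2 = (-0.4142, 0.7174, 6.8284)
after link 3: o_3 = (5.3301, 0.7679, 9.6569)
after link 4: o_4 = (4.9766, 1.3803, 3.2929)
after link 5: o_5 = (7.3557, 1.2596, 8.1225)
after link 6: o_6 = (3.8363, 0.2843, 4.7075)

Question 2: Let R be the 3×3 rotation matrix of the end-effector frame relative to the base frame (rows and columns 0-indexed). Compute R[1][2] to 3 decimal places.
End-effector z-axis (col 2 of R) = (0.5209,0.5120,-0.6830)
R[1][2] = 0.5120

0.512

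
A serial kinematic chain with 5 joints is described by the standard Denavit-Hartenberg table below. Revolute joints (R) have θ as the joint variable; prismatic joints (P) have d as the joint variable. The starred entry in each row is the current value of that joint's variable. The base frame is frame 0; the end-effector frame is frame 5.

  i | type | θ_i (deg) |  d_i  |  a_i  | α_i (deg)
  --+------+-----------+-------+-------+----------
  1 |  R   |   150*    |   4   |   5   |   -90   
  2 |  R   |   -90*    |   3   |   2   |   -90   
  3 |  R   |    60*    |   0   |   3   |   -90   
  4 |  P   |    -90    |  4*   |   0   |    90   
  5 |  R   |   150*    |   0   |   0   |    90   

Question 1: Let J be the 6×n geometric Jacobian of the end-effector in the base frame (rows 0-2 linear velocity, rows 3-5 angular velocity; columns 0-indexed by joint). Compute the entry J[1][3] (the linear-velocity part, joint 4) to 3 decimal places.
0.433

prismatic axis z_3 = (0.2500,0.4330,-0.8660)
J_v[:, 3] = z_3; J_ω[:, 3] = (0,0,0)
entry J[1][3] = 0.4330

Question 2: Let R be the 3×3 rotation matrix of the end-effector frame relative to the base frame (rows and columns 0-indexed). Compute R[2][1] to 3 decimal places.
-0.500

End-effector y-axis (col 1 of R) = (-0.4330,-0.7500,-0.5000)
R[2][1] = -0.5000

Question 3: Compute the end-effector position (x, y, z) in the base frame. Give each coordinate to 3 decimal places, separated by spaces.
after link 1: o_1 = (-4.3301, 2.5000, 4.0000)
after link 2: o_2 = (-5.8301, -0.0981, 6.0000)
after link 3: o_3 = (-4.5311, 2.1519, 7.5000)
after link 4: o_4 = (-3.5311, 3.8840, 4.0359)
after link 5: o_5 = (-3.5311, 3.8840, 4.0359)

-3.531 3.884 4.036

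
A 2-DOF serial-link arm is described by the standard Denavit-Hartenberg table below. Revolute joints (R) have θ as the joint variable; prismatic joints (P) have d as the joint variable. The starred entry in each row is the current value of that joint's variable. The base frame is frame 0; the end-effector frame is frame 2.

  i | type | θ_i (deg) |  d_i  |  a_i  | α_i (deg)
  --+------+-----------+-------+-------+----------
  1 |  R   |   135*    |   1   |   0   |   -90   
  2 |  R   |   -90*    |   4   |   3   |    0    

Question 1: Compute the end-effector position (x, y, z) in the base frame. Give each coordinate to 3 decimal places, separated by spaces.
after link 1: o_1 = (0.0000, 0.0000, 1.0000)
after link 2: o_2 = (-2.8284, -2.8284, 4.0000)

-2.828 -2.828 4.000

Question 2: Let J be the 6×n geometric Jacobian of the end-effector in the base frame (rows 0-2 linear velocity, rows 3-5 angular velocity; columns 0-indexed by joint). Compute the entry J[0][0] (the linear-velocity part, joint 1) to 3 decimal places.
axis z_0 = ẑ; lever o_n−o_0 = (-2.8284,-2.8284,4.0000)
cross product → J_v[:, 0] = (2.8284,-2.8284,0.0000)
J_ω[:, 0] = z_0
entry J[0][0] = 2.8284

2.828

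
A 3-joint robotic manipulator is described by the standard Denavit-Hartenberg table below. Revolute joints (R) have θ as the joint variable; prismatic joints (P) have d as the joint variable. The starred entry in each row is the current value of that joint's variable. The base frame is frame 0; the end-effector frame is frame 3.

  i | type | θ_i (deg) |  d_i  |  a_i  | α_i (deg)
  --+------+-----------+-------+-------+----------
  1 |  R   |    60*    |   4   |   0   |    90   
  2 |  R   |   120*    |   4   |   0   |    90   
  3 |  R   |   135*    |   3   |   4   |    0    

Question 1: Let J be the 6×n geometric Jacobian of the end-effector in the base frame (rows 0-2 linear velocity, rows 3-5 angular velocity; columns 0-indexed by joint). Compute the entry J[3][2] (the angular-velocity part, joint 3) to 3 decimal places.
axis z_2 = (0.4330,0.7500,0.5000); lever o_n−o_2 = (4.4556,2.0605,-0.9495)
cross product → J_v[:, 2] = (-1.7424,2.6390,-2.4495)
J_ω[:, 2] = z_2
entry J[3][2] = 0.4330

0.433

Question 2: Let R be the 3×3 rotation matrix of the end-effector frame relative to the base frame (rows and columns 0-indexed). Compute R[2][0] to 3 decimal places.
-0.612

End-effector x-axis (col 0 of R) = (0.7891,-0.0474,-0.6124)
R[2][0] = -0.6124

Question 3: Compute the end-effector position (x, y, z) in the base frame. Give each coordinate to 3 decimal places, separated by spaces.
after link 1: o_1 = (0.0000, 0.0000, 4.0000)
after link 2: o_2 = (3.4641, -2.0000, 4.0000)
after link 3: o_3 = (7.9197, 0.0605, 3.0505)

7.920 0.061 3.051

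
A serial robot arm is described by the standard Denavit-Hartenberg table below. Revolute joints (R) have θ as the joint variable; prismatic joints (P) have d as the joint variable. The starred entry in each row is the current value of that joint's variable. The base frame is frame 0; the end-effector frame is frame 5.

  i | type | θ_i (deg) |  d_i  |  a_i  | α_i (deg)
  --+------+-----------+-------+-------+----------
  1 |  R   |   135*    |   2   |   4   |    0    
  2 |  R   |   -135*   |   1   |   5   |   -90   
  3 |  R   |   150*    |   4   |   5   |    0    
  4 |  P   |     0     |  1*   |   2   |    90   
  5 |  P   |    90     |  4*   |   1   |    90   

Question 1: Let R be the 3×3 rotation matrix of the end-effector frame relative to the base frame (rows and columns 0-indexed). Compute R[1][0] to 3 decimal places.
End-effector x-axis (col 0 of R) = (-0.0000,1.0000,0.0000)
R[1][0] = 1.0000

1.000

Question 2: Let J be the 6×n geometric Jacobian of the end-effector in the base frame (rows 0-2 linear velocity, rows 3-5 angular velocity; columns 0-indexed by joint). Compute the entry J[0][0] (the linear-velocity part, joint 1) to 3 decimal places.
-8.828

axis z_0 = ẑ; lever o_n−o_0 = (-1.8906,8.8284,-3.9641)
cross product → J_v[:, 0] = (-8.8284,-1.8906,0.0000)
J_ω[:, 0] = z_0
entry J[0][0] = -8.8284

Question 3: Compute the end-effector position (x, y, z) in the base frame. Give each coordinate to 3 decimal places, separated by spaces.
after link 1: o_1 = (-2.8284, 2.8284, 2.0000)
after link 2: o_2 = (2.1716, 2.8284, 3.0000)
after link 3: o_3 = (-2.1586, 6.8284, 0.5000)
after link 4: o_4 = (-3.8906, 7.8284, -0.5000)
after link 5: o_5 = (-1.8906, 8.8284, -3.9641)

-1.891 8.828 -3.964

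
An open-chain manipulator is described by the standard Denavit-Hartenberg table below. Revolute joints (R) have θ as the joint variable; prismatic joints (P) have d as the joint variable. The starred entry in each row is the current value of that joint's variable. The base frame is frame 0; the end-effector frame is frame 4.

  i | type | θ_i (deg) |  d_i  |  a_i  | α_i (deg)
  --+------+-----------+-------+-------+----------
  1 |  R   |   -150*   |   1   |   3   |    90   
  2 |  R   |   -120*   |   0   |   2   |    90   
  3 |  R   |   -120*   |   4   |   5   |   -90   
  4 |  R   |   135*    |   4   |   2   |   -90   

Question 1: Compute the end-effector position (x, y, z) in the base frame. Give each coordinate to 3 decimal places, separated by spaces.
after link 1: o_1 = (-2.5981, -1.5000, 1.0000)
after link 2: o_2 = (-1.7321, -1.0000, -0.7321)
after link 3: o_3 = (2.3505, -3.6429, 3.4330)
after link 4: o_4 = (3.4836, -3.8839, -0.8865)

3.484 -3.884 -0.886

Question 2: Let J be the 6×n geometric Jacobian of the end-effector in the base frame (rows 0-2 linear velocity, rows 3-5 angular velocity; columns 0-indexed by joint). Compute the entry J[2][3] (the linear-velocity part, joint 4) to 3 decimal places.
axis z_3 = (0.6250,-0.2165,-0.7500); lever o_n−o_3 = (1.1332,-0.2410,-4.3195)
cross product → J_v[:, 3] = (0.7545,1.8498,0.0947)
J_ω[:, 3] = z_3
entry J[2][3] = 0.0947

0.095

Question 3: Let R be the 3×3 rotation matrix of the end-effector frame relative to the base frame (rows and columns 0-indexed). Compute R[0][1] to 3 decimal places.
End-effector y-axis (col 1 of R) = (-0.6250,0.2165,0.7500)
R[0][1] = -0.6250

-0.625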